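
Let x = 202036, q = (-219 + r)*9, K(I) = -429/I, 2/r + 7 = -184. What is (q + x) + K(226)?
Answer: 8635919783/43166 ≈ 2.0006e+5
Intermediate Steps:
r = -2/191 (r = 2/(-7 - 184) = 2/(-191) = 2*(-1/191) = -2/191 ≈ -0.010471)
q = -376479/191 (q = (-219 - 2/191)*9 = -41831/191*9 = -376479/191 ≈ -1971.1)
(q + x) + K(226) = (-376479/191 + 202036) - 429/226 = 38212397/191 - 429*1/226 = 38212397/191 - 429/226 = 8635919783/43166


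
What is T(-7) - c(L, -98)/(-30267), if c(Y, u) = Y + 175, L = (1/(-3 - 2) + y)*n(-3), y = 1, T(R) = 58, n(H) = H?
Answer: 8778293/151335 ≈ 58.006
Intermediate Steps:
L = -12/5 (L = (1/(-3 - 2) + 1)*(-3) = (1/(-5) + 1)*(-3) = (-1/5 + 1)*(-3) = (4/5)*(-3) = -12/5 ≈ -2.4000)
c(Y, u) = 175 + Y
T(-7) - c(L, -98)/(-30267) = 58 - (175 - 12/5)/(-30267) = 58 - 863*(-1)/(5*30267) = 58 - 1*(-863/151335) = 58 + 863/151335 = 8778293/151335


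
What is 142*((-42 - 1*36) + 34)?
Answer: -6248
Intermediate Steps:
142*((-42 - 1*36) + 34) = 142*((-42 - 36) + 34) = 142*(-78 + 34) = 142*(-44) = -6248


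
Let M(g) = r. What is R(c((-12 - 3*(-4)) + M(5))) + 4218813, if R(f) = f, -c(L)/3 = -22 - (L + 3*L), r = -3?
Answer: 4218843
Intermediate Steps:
M(g) = -3
c(L) = 66 + 12*L (c(L) = -3*(-22 - (L + 3*L)) = -3*(-22 - 4*L) = 66 + 12*L)
R(c((-12 - 3*(-4)) + M(5))) + 4218813 = (66 + 12*((-12 - 3*(-4)) - 3)) + 4218813 = (66 + 12*((-12 + 12) - 3)) + 4218813 = (66 + 12*(0 - 3)) + 4218813 = (66 + 12*(-3)) + 4218813 = (66 - 36) + 4218813 = 30 + 4218813 = 4218843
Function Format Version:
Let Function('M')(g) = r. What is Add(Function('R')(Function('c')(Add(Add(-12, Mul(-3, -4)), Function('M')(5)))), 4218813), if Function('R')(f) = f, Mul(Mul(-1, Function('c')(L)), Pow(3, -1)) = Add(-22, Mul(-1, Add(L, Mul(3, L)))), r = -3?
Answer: 4218843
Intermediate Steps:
Function('M')(g) = -3
Function('c')(L) = Add(66, Mul(12, L)) (Function('c')(L) = Mul(-3, Add(-22, Mul(-1, Add(L, Mul(3, L))))) = Mul(-3, Add(-22, Mul(-1, Mul(4, L)))) = Mul(-3, Add(-22, Mul(-4, L))) = Add(66, Mul(12, L)))
Add(Function('R')(Function('c')(Add(Add(-12, Mul(-3, -4)), Function('M')(5)))), 4218813) = Add(Add(66, Mul(12, Add(Add(-12, Mul(-3, -4)), -3))), 4218813) = Add(Add(66, Mul(12, Add(Add(-12, 12), -3))), 4218813) = Add(Add(66, Mul(12, Add(0, -3))), 4218813) = Add(Add(66, Mul(12, -3)), 4218813) = Add(Add(66, -36), 4218813) = Add(30, 4218813) = 4218843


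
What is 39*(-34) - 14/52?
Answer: -34483/26 ≈ -1326.3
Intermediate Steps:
39*(-34) - 14/52 = -1326 - 14*1/52 = -1326 - 7/26 = -34483/26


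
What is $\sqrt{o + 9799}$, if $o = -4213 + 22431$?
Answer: $3 \sqrt{3113} \approx 167.38$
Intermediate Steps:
$o = 18218$
$\sqrt{o + 9799} = \sqrt{18218 + 9799} = \sqrt{28017} = 3 \sqrt{3113}$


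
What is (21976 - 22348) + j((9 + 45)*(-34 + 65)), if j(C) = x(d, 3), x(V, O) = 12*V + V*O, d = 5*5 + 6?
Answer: 93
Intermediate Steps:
d = 31 (d = 25 + 6 = 31)
x(V, O) = 12*V + O*V
j(C) = 465 (j(C) = 31*(12 + 3) = 31*15 = 465)
(21976 - 22348) + j((9 + 45)*(-34 + 65)) = (21976 - 22348) + 465 = -372 + 465 = 93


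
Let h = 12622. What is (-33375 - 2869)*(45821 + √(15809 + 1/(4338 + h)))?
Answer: -1660736324 - 9061*√71051969865/530 ≈ -1.6653e+9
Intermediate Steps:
(-33375 - 2869)*(45821 + √(15809 + 1/(4338 + h))) = (-33375 - 2869)*(45821 + √(15809 + 1/(4338 + 12622))) = -36244*(45821 + √(15809 + 1/16960)) = -36244*(45821 + √(268120641/16960)) = -36244*(45821 + √71051969865/2120) = -1660736324 - 9061*√71051969865/530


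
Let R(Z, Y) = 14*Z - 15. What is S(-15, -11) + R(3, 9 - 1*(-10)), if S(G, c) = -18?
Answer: 9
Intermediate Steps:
R(Z, Y) = -15 + 14*Z
S(-15, -11) + R(3, 9 - 1*(-10)) = -18 + (-15 + 14*3) = -18 + (-15 + 42) = -18 + 27 = 9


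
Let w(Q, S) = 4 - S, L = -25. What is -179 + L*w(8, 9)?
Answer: -54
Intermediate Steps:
-179 + L*w(8, 9) = -179 - 25*(4 - 1*9) = -179 - 25*(4 - 9) = -179 - 25*(-5) = -179 + 125 = -54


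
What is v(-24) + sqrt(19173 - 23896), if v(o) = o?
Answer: -24 + I*sqrt(4723) ≈ -24.0 + 68.724*I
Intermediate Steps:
v(-24) + sqrt(19173 - 23896) = -24 + sqrt(19173 - 23896) = -24 + sqrt(-4723) = -24 + I*sqrt(4723)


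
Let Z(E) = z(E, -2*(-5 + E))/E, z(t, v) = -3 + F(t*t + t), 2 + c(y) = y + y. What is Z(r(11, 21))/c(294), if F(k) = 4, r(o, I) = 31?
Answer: 1/18166 ≈ 5.5048e-5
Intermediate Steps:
c(y) = -2 + 2*y (c(y) = -2 + (y + y) = -2 + 2*y)
z(t, v) = 1 (z(t, v) = -3 + 4 = 1)
Z(E) = 1/E
Z(r(11, 21))/c(294) = 1/(31*(-2 + 2*294)) = 1/(31*(-2 + 588)) = (1/31)/586 = (1/31)*(1/586) = 1/18166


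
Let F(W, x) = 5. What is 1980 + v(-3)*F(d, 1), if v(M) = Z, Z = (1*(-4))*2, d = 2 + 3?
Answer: 1940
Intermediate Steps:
d = 5
Z = -8 (Z = -4*2 = -8)
v(M) = -8
1980 + v(-3)*F(d, 1) = 1980 - 8*5 = 1980 - 40 = 1940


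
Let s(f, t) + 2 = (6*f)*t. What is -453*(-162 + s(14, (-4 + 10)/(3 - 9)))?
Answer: 112344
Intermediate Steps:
s(f, t) = -2 + 6*f*t (s(f, t) = -2 + (6*f)*t = -2 + 6*f*t)
-453*(-162 + s(14, (-4 + 10)/(3 - 9))) = -453*(-162 + (-2 + 6*14*((-4 + 10)/(3 - 9)))) = -453*(-162 + (-2 + 6*14*(6/(-6)))) = -453*(-162 + (-2 + 6*14*(6*(-⅙)))) = -453*(-162 + (-2 + 6*14*(-1))) = -453*(-162 + (-2 - 84)) = -453*(-162 - 86) = -453*(-248) = 112344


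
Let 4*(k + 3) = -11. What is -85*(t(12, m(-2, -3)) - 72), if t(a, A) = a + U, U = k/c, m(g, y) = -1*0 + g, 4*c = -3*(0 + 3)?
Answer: 43945/9 ≈ 4882.8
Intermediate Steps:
k = -23/4 (k = -3 + (1/4)*(-11) = -3 - 11/4 = -23/4 ≈ -5.7500)
c = -9/4 (c = (-3*(0 + 3))/4 = (-3*3)/4 = (1/4)*(-9) = -9/4 ≈ -2.2500)
m(g, y) = g (m(g, y) = 0 + g = g)
U = 23/9 (U = -23/(4*(-9/4)) = -23/4*(-4/9) = 23/9 ≈ 2.5556)
t(a, A) = 23/9 + a (t(a, A) = a + 23/9 = 23/9 + a)
-85*(t(12, m(-2, -3)) - 72) = -85*((23/9 + 12) - 72) = -85*(131/9 - 72) = -85*(-517/9) = 43945/9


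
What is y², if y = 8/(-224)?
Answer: 1/784 ≈ 0.0012755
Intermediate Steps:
y = -1/28 (y = 8*(-1/224) = -1/28 ≈ -0.035714)
y² = (-1/28)² = 1/784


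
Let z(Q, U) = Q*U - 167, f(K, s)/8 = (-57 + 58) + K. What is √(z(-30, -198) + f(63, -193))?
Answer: √6285 ≈ 79.278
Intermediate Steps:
f(K, s) = 8 + 8*K (f(K, s) = 8*((-57 + 58) + K) = 8*(1 + K) = 8 + 8*K)
z(Q, U) = -167 + Q*U
√(z(-30, -198) + f(63, -193)) = √((-167 - 30*(-198)) + (8 + 8*63)) = √((-167 + 5940) + (8 + 504)) = √(5773 + 512) = √6285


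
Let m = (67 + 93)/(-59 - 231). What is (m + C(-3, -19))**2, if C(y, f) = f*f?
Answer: 109265209/841 ≈ 1.2992e+5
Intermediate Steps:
C(y, f) = f**2
m = -16/29 (m = 160/(-290) = 160*(-1/290) = -16/29 ≈ -0.55172)
(m + C(-3, -19))**2 = (-16/29 + (-19)**2)**2 = (-16/29 + 361)**2 = (10453/29)**2 = 109265209/841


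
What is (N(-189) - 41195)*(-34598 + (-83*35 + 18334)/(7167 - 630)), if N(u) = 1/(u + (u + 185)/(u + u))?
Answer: 110923215581412206/77831701 ≈ 1.4252e+9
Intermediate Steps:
N(u) = 1/(u + (185 + u)/(2*u)) (N(u) = 1/(u + (185 + u)/((2*u))) = 1/(u + (185 + u)*(1/(2*u))) = 1/(u + (185 + u)/(2*u)))
(N(-189) - 41195)*(-34598 + (-83*35 + 18334)/(7167 - 630)) = (2*(-189)/(185 - 189 + 2*(-189)²) - 41195)*(-34598 + (-83*35 + 18334)/(7167 - 630)) = (2*(-189)/(185 - 189 + 2*35721) - 41195)*(-34598 + (-2905 + 18334)/6537) = (2*(-189)/(185 - 189 + 71442) - 41195)*(-34598 + 15429*(1/6537)) = (2*(-189)/71438 - 41195)*(-34598 + 5143/2179) = (2*(-189)*(1/71438) - 41195)*(-75383899/2179) = (-189/35719 - 41195)*(-75383899/2179) = -1471444394/35719*(-75383899/2179) = 110923215581412206/77831701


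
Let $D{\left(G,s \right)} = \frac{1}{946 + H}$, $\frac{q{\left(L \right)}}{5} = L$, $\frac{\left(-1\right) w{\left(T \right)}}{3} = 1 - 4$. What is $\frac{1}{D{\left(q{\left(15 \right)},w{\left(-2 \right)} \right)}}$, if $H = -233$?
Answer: $713$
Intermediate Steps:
$w{\left(T \right)} = 9$ ($w{\left(T \right)} = - 3 \left(1 - 4\right) = \left(-3\right) \left(-3\right) = 9$)
$q{\left(L \right)} = 5 L$
$D{\left(G,s \right)} = \frac{1}{713}$ ($D{\left(G,s \right)} = \frac{1}{946 - 233} = \frac{1}{713}$)
$\frac{1}{D{\left(q{\left(15 \right)},w{\left(-2 \right)} \right)}} = \frac{1}{\frac{1}{713}} = 713$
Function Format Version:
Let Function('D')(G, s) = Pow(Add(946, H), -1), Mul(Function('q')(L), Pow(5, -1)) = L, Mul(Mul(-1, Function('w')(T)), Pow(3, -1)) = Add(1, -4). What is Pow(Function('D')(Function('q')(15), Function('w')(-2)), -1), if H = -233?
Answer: 713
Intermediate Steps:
Function('w')(T) = 9 (Function('w')(T) = Mul(-3, Add(1, -4)) = Mul(-3, -3) = 9)
Function('q')(L) = Mul(5, L)
Function('D')(G, s) = Rational(1, 713) (Function('D')(G, s) = Pow(Add(946, -233), -1) = Pow(713, -1) = Rational(1, 713))
Pow(Function('D')(Function('q')(15), Function('w')(-2)), -1) = Pow(Rational(1, 713), -1) = 713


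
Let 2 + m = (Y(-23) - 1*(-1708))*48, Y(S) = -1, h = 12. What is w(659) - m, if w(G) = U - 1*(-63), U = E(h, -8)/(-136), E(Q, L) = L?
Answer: -1391806/17 ≈ -81871.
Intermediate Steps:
U = 1/17 (U = -8/(-136) = -8*(-1/136) = 1/17 ≈ 0.058824)
w(G) = 1072/17 (w(G) = 1/17 - 1*(-63) = 1/17 + 63 = 1072/17)
m = 81934 (m = -2 + (-1 - 1*(-1708))*48 = -2 + (-1 + 1708)*48 = -2 + 1707*48 = -2 + 81936 = 81934)
w(659) - m = 1072/17 - 1*81934 = 1072/17 - 81934 = -1391806/17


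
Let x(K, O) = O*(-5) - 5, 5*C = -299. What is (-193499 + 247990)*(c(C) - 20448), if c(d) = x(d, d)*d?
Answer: -10361245686/5 ≈ -2.0722e+9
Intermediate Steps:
C = -299/5 (C = (⅕)*(-299) = -299/5 ≈ -59.800)
x(K, O) = -5 - 5*O (x(K, O) = -5*O - 5 = -5 - 5*O)
c(d) = d*(-5 - 5*d) (c(d) = (-5 - 5*d)*d = d*(-5 - 5*d))
(-193499 + 247990)*(c(C) - 20448) = (-193499 + 247990)*(-5*(-299/5)*(1 - 299/5) - 20448) = 54491*(-5*(-299/5)*(-294/5) - 20448) = 54491*(-87906/5 - 20448) = 54491*(-190146/5) = -10361245686/5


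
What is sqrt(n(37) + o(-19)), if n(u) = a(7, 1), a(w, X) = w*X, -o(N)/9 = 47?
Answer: 4*I*sqrt(26) ≈ 20.396*I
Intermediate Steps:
o(N) = -423 (o(N) = -9*47 = -423)
a(w, X) = X*w
n(u) = 7 (n(u) = 1*7 = 7)
sqrt(n(37) + o(-19)) = sqrt(7 - 423) = sqrt(-416) = 4*I*sqrt(26)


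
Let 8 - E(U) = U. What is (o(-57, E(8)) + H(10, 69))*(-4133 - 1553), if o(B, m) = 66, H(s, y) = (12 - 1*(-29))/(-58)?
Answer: -10766441/29 ≈ -3.7126e+5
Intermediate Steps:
H(s, y) = -41/58 (H(s, y) = (12 + 29)*(-1/58) = 41*(-1/58) = -41/58)
E(U) = 8 - U
(o(-57, E(8)) + H(10, 69))*(-4133 - 1553) = (66 - 41/58)*(-4133 - 1553) = (3787/58)*(-5686) = -10766441/29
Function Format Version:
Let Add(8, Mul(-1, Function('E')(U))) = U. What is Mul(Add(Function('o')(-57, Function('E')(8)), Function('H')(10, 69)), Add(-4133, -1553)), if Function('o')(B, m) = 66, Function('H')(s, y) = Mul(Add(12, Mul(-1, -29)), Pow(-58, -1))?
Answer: Rational(-10766441, 29) ≈ -3.7126e+5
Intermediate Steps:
Function('H')(s, y) = Rational(-41, 58) (Function('H')(s, y) = Mul(Add(12, 29), Rational(-1, 58)) = Mul(41, Rational(-1, 58)) = Rational(-41, 58))
Function('E')(U) = Add(8, Mul(-1, U))
Mul(Add(Function('o')(-57, Function('E')(8)), Function('H')(10, 69)), Add(-4133, -1553)) = Mul(Add(66, Rational(-41, 58)), Add(-4133, -1553)) = Mul(Rational(3787, 58), -5686) = Rational(-10766441, 29)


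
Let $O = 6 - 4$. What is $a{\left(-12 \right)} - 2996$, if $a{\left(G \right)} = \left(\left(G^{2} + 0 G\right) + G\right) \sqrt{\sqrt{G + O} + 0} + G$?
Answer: $-3008 + 132 \sqrt[4]{-10} \approx -2842.0 + 165.98 i$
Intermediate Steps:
$O = 2$ ($O = 6 - 4 = 2$)
$a{\left(G \right)} = G + \sqrt[4]{2 + G} \left(G + G^{2}\right)$ ($a{\left(G \right)} = \left(\left(G^{2} + 0 G\right) + G\right) \sqrt{\sqrt{G + 2} + 0} + G = \left(\left(G^{2} + 0\right) + G\right) \sqrt{\sqrt{2 + G} + 0} + G = \left(G^{2} + G\right) \sqrt{\sqrt{2 + G}} + G = \left(G + G^{2}\right) \sqrt[4]{2 + G} + G = \sqrt[4]{2 + G} \left(G + G^{2}\right) + G = G + \sqrt[4]{2 + G} \left(G + G^{2}\right)$)
$a{\left(-12 \right)} - 2996 = - 12 \left(1 + \sqrt[4]{2 - 12} - 12 \sqrt[4]{2 - 12}\right) - 2996 = - 12 \left(1 + \sqrt[4]{-10} - 12 \sqrt[4]{-10}\right) - 2996 = - 12 \left(1 - 11 \sqrt[4]{-10}\right) - 2996 = \left(-12 + 132 \sqrt[4]{-10}\right) - 2996 = -3008 + 132 \sqrt[4]{-10}$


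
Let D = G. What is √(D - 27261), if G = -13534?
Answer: I*√40795 ≈ 201.98*I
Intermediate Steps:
D = -13534
√(D - 27261) = √(-13534 - 27261) = √(-40795) = I*√40795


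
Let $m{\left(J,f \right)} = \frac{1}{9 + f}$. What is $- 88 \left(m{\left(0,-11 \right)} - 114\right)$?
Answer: $10076$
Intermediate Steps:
$- 88 \left(m{\left(0,-11 \right)} - 114\right) = - 88 \left(\frac{1}{9 - 11} - 114\right) = - 88 \left(\frac{1}{-2} - 114\right) = - 88 \left(- \frac{1}{2} - 114\right) = \left(-88\right) \left(- \frac{229}{2}\right) = 10076$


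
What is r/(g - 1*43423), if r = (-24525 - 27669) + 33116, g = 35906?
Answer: 19078/7517 ≈ 2.5380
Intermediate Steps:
r = -19078 (r = -52194 + 33116 = -19078)
r/(g - 1*43423) = -19078/(35906 - 1*43423) = -19078/(35906 - 43423) = -19078/(-7517) = -19078*(-1/7517) = 19078/7517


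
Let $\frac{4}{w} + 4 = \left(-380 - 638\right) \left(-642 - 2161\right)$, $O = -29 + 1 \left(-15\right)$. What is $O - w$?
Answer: $- \frac{62775902}{1426725} \approx -44.0$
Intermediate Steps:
$O = -44$ ($O = -29 - 15 = -44$)
$w = \frac{2}{1426725}$ ($w = \frac{4}{-4 + \left(-380 - 638\right) \left(-642 - 2161\right)} = \frac{4}{-4 - -2853454} = \frac{4}{-4 + 2853454} = \frac{4}{2853450} = 4 \cdot \frac{1}{2853450} = \frac{2}{1426725} \approx 1.4018 \cdot 10^{-6}$)
$O - w = -44 - \frac{2}{1426725} = - \frac{62775902}{1426725}$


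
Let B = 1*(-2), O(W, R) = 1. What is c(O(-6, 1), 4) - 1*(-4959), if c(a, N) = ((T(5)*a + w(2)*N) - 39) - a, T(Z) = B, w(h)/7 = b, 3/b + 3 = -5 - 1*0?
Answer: 9813/2 ≈ 4906.5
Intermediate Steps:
b = -3/8 (b = 3/(-3 + (-5 - 1*0)) = 3/(-3 + (-5 + 0)) = 3/(-3 - 5) = 3/(-8) = 3*(-1/8) = -3/8 ≈ -0.37500)
B = -2
w(h) = -21/8 (w(h) = 7*(-3/8) = -21/8)
T(Z) = -2
c(a, N) = -39 - 3*a - 21*N/8 (c(a, N) = ((-2*a - 21*N/8) - 39) - a = (-39 - 2*a - 21*N/8) - a = -39 - 3*a - 21*N/8)
c(O(-6, 1), 4) - 1*(-4959) = (-39 - 3*1 - 21/8*4) - 1*(-4959) = (-39 - 3 - 21/2) + 4959 = -105/2 + 4959 = 9813/2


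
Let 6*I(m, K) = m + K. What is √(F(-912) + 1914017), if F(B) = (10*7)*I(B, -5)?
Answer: 2*√4282467/3 ≈ 1379.6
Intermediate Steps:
I(m, K) = K/6 + m/6 (I(m, K) = (m + K)/6 = (K + m)/6 = K/6 + m/6)
F(B) = -175/3 + 35*B/3 (F(B) = (10*7)*((⅙)*(-5) + B/6) = 70*(-⅚ + B/6) = -175/3 + 35*B/3)
√(F(-912) + 1914017) = √((-175/3 + (35/3)*(-912)) + 1914017) = √((-175/3 - 10640) + 1914017) = √(-32095/3 + 1914017) = √(5709956/3) = 2*√4282467/3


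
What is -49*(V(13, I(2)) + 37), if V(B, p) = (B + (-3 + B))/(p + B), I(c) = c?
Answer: -28322/15 ≈ -1888.1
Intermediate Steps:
V(B, p) = (-3 + 2*B)/(B + p)
-49*(V(13, I(2)) + 37) = -49*((-3 + 2*13)/(13 + 2) + 37) = -49*((-3 + 26)/15 + 37) = -49*((1/15)*23 + 37) = -49*(23/15 + 37) = -49*578/15 = -28322/15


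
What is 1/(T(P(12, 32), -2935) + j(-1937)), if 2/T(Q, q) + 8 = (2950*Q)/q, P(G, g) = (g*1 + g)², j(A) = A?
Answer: -1210668/2345064503 ≈ -0.00051626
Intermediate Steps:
P(G, g) = 4*g² (P(G, g) = (g + g)² = (2*g)² = 4*g²)
T(Q, q) = 2/(-8 + 2950*Q/q) (T(Q, q) = 2/(-8 + (2950*Q)/q) = 2/(-8 + 2950*Q/q))
1/(T(P(12, 32), -2935) + j(-1937)) = 1/(-2935/(-4*(-2935) + 1475*(4*32²)) - 1937) = 1/(-2935/(11740 + 1475*(4*1024)) - 1937) = 1/(-2935/(11740 + 1475*4096) - 1937) = 1/(-2935/(11740 + 6041600) - 1937) = 1/(-2935/6053340 - 1937) = 1/(-2935*1/6053340 - 1937) = 1/(-587/1210668 - 1937) = 1/(-2345064503/1210668) = -1210668/2345064503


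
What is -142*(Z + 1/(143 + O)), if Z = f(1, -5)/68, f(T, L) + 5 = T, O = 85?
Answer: 14981/1938 ≈ 7.7301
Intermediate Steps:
f(T, L) = -5 + T
Z = -1/17 (Z = (-5 + 1)/68 = -4*1/68 = -1/17 ≈ -0.058824)
-142*(Z + 1/(143 + O)) = -142*(-1/17 + 1/(143 + 85)) = -142*(-1/17 + 1/228) = -142*(-211/3876) = 14981/1938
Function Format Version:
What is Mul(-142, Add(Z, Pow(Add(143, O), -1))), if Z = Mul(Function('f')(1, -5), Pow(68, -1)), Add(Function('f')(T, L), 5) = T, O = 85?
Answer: Rational(14981, 1938) ≈ 7.7301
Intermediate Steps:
Function('f')(T, L) = Add(-5, T)
Z = Rational(-1, 17) (Z = Mul(Add(-5, 1), Pow(68, -1)) = Mul(-4, Rational(1, 68)) = Rational(-1, 17) ≈ -0.058824)
Mul(-142, Add(Z, Pow(Add(143, O), -1))) = Mul(-142, Add(Rational(-1, 17), Pow(Add(143, 85), -1))) = Mul(-142, Add(Rational(-1, 17), Pow(228, -1))) = Mul(-142, Add(Rational(-1, 17), Rational(1, 228))) = Mul(-142, Rational(-211, 3876)) = Rational(14981, 1938)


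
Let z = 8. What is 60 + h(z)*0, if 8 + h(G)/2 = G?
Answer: 60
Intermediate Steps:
h(G) = -16 + 2*G
60 + h(z)*0 = 60 + (-16 + 2*8)*0 = 60 + (-16 + 16)*0 = 60 + 0*0 = 60 + 0 = 60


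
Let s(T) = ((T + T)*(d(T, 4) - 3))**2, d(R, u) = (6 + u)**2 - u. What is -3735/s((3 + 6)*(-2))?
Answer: -415/1245456 ≈ -0.00033321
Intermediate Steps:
s(T) = 34596*T**2 (s(T) = ((T + T)*(((6 + 4)**2 - 1*4) - 3))**2 = ((2*T)*((10**2 - 4) - 3))**2 = ((2*T)*((100 - 4) - 3))**2 = ((2*T)*(96 - 3))**2 = ((2*T)*93)**2 = (186*T)**2 = 34596*T**2)
-3735/s((3 + 6)*(-2)) = -3735*1/(138384*(3 + 6)**2) = -3735/(34596*(9*(-2))**2) = -3735/(34596*(-18)**2) = -3735/(34596*324) = -3735/11209104 = -3735*1/11209104 = -415/1245456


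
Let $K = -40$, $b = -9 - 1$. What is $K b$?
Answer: $400$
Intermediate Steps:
$b = -10$ ($b = -9 - 1 = -10$)
$K b = \left(-40\right) \left(-10\right) = 400$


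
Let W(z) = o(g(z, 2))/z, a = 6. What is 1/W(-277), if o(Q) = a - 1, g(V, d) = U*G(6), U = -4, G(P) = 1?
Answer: -277/5 ≈ -55.400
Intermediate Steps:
g(V, d) = -4 (g(V, d) = -4*1 = -4)
o(Q) = 5 (o(Q) = 6 - 1 = 5)
W(z) = 5/z
1/W(-277) = 1/(5/(-277)) = 1/(5*(-1/277)) = 1/(-5/277) = -277/5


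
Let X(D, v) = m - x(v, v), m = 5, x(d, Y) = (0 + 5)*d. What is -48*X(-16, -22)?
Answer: -5520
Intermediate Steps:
x(d, Y) = 5*d
X(D, v) = 5 - 5*v
-48*X(-16, -22) = -48*(5 - 5*(-22)) = -48*(5 + 110) = -48*115 = -5520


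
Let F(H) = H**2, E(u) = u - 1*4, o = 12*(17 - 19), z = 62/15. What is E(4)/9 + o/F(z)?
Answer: -1350/961 ≈ -1.4048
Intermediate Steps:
z = 62/15 (z = 62*(1/15) = 62/15 ≈ 4.1333)
o = -24 (o = 12*(-2) = -24)
E(u) = -4 + u (E(u) = u - 4 = -4 + u)
E(4)/9 + o/F(z) = (-4 + 4)/9 - 24/((62/15)**2) = 0*(1/9) - 24/3844/225 = 0 - 24*225/3844 = 0 - 1350/961 = -1350/961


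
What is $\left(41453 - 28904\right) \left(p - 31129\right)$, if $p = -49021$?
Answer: $-1005802350$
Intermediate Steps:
$\left(41453 - 28904\right) \left(p - 31129\right) = \left(41453 - 28904\right) \left(-49021 - 31129\right) = 12549 \left(-80150\right) = -1005802350$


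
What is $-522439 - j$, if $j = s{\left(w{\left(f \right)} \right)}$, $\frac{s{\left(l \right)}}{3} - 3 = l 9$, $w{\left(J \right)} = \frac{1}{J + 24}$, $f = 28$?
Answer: $- \frac{27167323}{52} \approx -5.2245 \cdot 10^{5}$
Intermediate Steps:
$w{\left(J \right)} = \frac{1}{24 + J}$
$s{\left(l \right)} = 9 + 27 l$ ($s{\left(l \right)} = 9 + 3 l 9 = 9 + 3 \cdot 9 l = 9 + 27 l$)
$j = \frac{495}{52}$ ($j = 9 + \frac{27}{24 + 28} = 9 + \frac{27}{52} = \frac{495}{52} \approx 9.5192$)
$-522439 - j = -522439 - \frac{495}{52} = - \frac{27167323}{52}$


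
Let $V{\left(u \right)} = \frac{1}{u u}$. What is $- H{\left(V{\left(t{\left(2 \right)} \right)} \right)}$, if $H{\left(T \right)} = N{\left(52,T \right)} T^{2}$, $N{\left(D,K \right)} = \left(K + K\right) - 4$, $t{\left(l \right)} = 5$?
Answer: $\frac{98}{15625} \approx 0.006272$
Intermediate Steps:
$N{\left(D,K \right)} = -4 + 2 K$ ($N{\left(D,K \right)} = 2 K - 4 = -4 + 2 K$)
$V{\left(u \right)} = \frac{1}{u^{2}}$
$H{\left(T \right)} = T^{2} \left(-4 + 2 T\right)$ ($H{\left(T \right)} = \left(-4 + 2 T\right) T^{2} = T^{2} \left(-4 + 2 T\right)$)
$- H{\left(V{\left(t{\left(2 \right)} \right)} \right)} = - 2 \left(\frac{1}{25}\right)^{2} \left(-2 + \frac{1}{25}\right) = - \frac{2 \left(-2 + \frac{1}{25}\right)}{625} = - \frac{2 \left(-49\right)}{625 \cdot 25} = \left(-1\right) \left(- \frac{98}{15625}\right) = \frac{98}{15625}$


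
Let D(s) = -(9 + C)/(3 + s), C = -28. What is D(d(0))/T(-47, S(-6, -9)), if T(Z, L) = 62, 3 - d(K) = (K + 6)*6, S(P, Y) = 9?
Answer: -19/1860 ≈ -0.010215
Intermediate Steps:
d(K) = -33 - 6*K (d(K) = 3 - (K + 6)*6 = 3 - (6 + K)*6 = 3 - (36 + 6*K) = 3 + (-36 - 6*K) = -33 - 6*K)
D(s) = 19/(3 + s) (D(s) = -(9 - 28)/(3 + s) = -(-19)/(3 + s) = 19/(3 + s))
D(d(0))/T(-47, S(-6, -9)) = (19/(3 + (-33 - 6*0)))/62 = (19/(3 + (-33 + 0)))*(1/62) = (19/(3 - 33))*(1/62) = (19/(-30))*(1/62) = (19*(-1/30))*(1/62) = -19/30*1/62 = -19/1860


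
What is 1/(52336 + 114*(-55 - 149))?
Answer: 1/29080 ≈ 3.4388e-5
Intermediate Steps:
1/(52336 + 114*(-55 - 149)) = 1/(52336 + 114*(-204)) = 1/(52336 - 23256) = 1/29080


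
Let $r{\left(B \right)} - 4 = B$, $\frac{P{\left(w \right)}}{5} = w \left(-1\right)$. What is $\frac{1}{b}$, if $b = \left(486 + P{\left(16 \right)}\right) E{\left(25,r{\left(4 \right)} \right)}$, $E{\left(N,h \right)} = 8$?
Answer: $\frac{1}{3248} \approx 0.00030788$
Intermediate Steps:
$P{\left(w \right)} = - 5 w$ ($P{\left(w \right)} = 5 w \left(-1\right) = 5 \left(- w\right) = - 5 w$)
$r{\left(B \right)} = 4 + B$
$b = 3248$ ($b = \left(486 - 80\right) 8 = 406 \cdot 8 = 3248$)
$\frac{1}{b} = \frac{1}{3248}$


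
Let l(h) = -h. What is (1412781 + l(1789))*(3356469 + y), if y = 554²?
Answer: 5169006927920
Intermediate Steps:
y = 306916
(1412781 + l(1789))*(3356469 + y) = (1412781 - 1*1789)*(3356469 + 306916) = (1412781 - 1789)*3663385 = 1410992*3663385 = 5169006927920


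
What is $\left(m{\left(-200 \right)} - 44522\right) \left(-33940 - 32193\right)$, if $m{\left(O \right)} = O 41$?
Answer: $3486664026$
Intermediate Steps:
$m{\left(O \right)} = 41 O$
$\left(m{\left(-200 \right)} - 44522\right) \left(-33940 - 32193\right) = \left(41 \left(-200\right) - 44522\right) \left(-33940 - 32193\right) = \left(-8200 - 44522\right) \left(-66133\right) = \left(-52722\right) \left(-66133\right) = 3486664026$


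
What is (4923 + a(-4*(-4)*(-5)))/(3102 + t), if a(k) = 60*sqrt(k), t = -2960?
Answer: 4923/142 + 120*I*sqrt(5)/71 ≈ 34.669 + 3.7793*I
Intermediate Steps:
(4923 + a(-4*(-4)*(-5)))/(3102 + t) = (4923 + 60*sqrt(-4*(-4)*(-5)))/(3102 - 2960) = (4923 + 60*sqrt(16*(-5)))/142 = (4923 + 60*sqrt(-80))*(1/142) = (4923 + 60*(4*I*sqrt(5)))*(1/142) = (4923 + 240*I*sqrt(5))*(1/142) = 4923/142 + 120*I*sqrt(5)/71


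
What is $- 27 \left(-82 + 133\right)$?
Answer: $-1377$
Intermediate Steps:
$- 27 \left(-82 + 133\right) = \left(-27\right) 51 = -1377$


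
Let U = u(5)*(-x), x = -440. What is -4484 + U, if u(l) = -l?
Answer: -6684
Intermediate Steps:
U = -2200 (U = (-1*5)*(-1*(-440)) = -5*440 = -2200)
-4484 + U = -4484 - 2200 = -6684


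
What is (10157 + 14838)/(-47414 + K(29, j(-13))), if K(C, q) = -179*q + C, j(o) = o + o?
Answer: -24995/42731 ≈ -0.58494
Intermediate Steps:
j(o) = 2*o
K(C, q) = C - 179*q
(10157 + 14838)/(-47414 + K(29, j(-13))) = (10157 + 14838)/(-47414 + (29 - 358*(-13))) = 24995/(-47414 + (29 - 179*(-26))) = 24995/(-47414 + (29 + 4654)) = 24995/(-47414 + 4683) = 24995/(-42731) = 24995*(-1/42731) = -24995/42731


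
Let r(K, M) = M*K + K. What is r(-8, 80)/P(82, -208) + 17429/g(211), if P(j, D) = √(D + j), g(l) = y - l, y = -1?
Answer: -17429/212 + 108*I*√14/7 ≈ -82.212 + 57.728*I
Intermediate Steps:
r(K, M) = K + K*M (r(K, M) = K*M + K = K + K*M)
g(l) = -1 - l
r(-8, 80)/P(82, -208) + 17429/g(211) = (-8*(1 + 80))/(√(-208 + 82)) + 17429/(-1 - 1*211) = (-8*81)/(√(-126)) + 17429/(-1 - 211) = -648*(-I*√14/42) + 17429/(-212) = -(-108)*I*√14/7 + 17429*(-1/212) = 108*I*√14/7 - 17429/212 = -17429/212 + 108*I*√14/7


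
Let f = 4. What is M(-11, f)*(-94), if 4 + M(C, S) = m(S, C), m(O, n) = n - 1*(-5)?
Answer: 940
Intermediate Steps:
m(O, n) = 5 + n (m(O, n) = n + 5 = 5 + n)
M(C, S) = 1 + C (M(C, S) = -4 + (5 + C) = 1 + C)
M(-11, f)*(-94) = (1 - 11)*(-94) = -10*(-94) = 940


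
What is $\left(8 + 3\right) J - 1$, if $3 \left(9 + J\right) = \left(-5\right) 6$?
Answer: $-210$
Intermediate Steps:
$J = -19$ ($J = -9 + \frac{\left(-5\right) 6}{3} = -9 + \frac{1}{3} \left(-30\right) = -9 - 10 = -19$)
$\left(8 + 3\right) J - 1 = \left(8 + 3\right) \left(-19\right) - 1 = 11 \left(-19\right) - 1 = -209 - 1 = -210$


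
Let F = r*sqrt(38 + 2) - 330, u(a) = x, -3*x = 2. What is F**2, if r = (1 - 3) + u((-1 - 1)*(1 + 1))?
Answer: 982660/9 + 3520*sqrt(10) ≈ 1.2032e+5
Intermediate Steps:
x = -2/3 (x = -1/3*2 = -2/3 ≈ -0.66667)
u(a) = -2/3
r = -8/3 (r = (1 - 3) - 2/3 = -2 - 2/3 = -8/3 ≈ -2.6667)
F = -330 - 16*sqrt(10)/3 (F = -8*sqrt(38 + 2)/3 - 330 = -16*sqrt(10)/3 - 330 = -330 - 16*sqrt(10)/3 ≈ -346.87)
F**2 = (-330 - 16*sqrt(10)/3)**2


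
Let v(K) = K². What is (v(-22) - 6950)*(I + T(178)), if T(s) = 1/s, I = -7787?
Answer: 4481212805/89 ≈ 5.0351e+7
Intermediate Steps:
(v(-22) - 6950)*(I + T(178)) = ((-22)² - 6950)*(-7787 + 1/178) = (484 - 6950)*(-7787 + 1/178) = -6466*(-1386085/178) = 4481212805/89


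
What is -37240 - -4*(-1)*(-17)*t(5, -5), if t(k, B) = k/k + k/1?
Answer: -36832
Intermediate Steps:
t(k, B) = 1 + k (t(k, B) = 1 + k*1 = 1 + k)
-37240 - -4*(-1)*(-17)*t(5, -5) = -37240 - -4*(-1)*(-17)*(1 + 5) = -37240 - 4*(-17)*6 = -37240 - (-68)*6 = -37240 - 1*(-408) = -37240 + 408 = -36832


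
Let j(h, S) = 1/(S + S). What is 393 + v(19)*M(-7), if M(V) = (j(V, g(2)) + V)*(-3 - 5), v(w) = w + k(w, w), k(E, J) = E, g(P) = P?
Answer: 2445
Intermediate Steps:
j(h, S) = 1/(2*S)
v(w) = 2*w (v(w) = w + w = 2*w)
M(V) = -2 - 8*V (M(V) = ((½)/2 + V)*(-3 - 5) = ((½)*(½) + V)*(-8) = (¼ + V)*(-8) = -2 - 8*V)
393 + v(19)*M(-7) = 393 + (2*19)*(-2 - 8*(-7)) = 393 + 38*(-2 + 56) = 393 + 38*54 = 393 + 2052 = 2445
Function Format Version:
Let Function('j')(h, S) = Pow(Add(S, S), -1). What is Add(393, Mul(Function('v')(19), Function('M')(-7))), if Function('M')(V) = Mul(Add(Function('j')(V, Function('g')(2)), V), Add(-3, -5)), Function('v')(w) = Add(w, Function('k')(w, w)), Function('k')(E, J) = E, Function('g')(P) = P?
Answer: 2445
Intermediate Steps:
Function('j')(h, S) = Mul(Rational(1, 2), Pow(S, -1)) (Function('j')(h, S) = Pow(Mul(2, S), -1) = Mul(Rational(1, 2), Pow(S, -1)))
Function('v')(w) = Mul(2, w) (Function('v')(w) = Add(w, w) = Mul(2, w))
Function('M')(V) = Add(-2, Mul(-8, V)) (Function('M')(V) = Mul(Add(Mul(Rational(1, 2), Pow(2, -1)), V), Add(-3, -5)) = Mul(Add(Mul(Rational(1, 2), Rational(1, 2)), V), -8) = Mul(Add(Rational(1, 4), V), -8) = Add(-2, Mul(-8, V)))
Add(393, Mul(Function('v')(19), Function('M')(-7))) = Add(393, Mul(Mul(2, 19), Add(-2, Mul(-8, -7)))) = Add(393, Mul(38, Add(-2, 56))) = Add(393, Mul(38, 54)) = Add(393, 2052) = 2445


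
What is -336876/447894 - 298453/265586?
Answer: -37190809553/19825729314 ≈ -1.8759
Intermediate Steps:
-336876/447894 - 298453/265586 = -336876*1/447894 - 298453*1/265586 = -56146/74649 - 298453/265586 = -37190809553/19825729314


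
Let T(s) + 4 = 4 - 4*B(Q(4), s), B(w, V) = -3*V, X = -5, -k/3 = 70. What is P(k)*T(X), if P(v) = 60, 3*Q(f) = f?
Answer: -3600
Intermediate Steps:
k = -210 (k = -3*70 = -210)
Q(f) = f/3
T(s) = 12*s (T(s) = -4 + (4 - (-12)*s) = -4 + (4 + 12*s) = 12*s)
P(k)*T(X) = 60*(12*(-5)) = 60*(-60) = -3600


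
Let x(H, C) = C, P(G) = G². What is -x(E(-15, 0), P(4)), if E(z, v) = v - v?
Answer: -16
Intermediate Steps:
E(z, v) = 0
-x(E(-15, 0), P(4)) = -1*4² = -1*16 = -16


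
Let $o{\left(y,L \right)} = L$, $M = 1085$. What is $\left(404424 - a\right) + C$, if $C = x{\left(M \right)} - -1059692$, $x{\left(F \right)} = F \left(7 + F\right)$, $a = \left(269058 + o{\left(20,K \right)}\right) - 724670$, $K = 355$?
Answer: $3104193$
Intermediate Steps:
$a = -455257$ ($a = \left(269058 + 355\right) - 724670 = 269413 - 724670 = -455257$)
$C = 2244512$ ($C = 1085 \left(7 + 1085\right) - -1059692 = 1085 \cdot 1092 + 1059692 = 1184820 + 1059692 = 2244512$)
$\left(404424 - a\right) + C = \left(404424 - -455257\right) + 2244512 = \left(404424 + 455257\right) + 2244512 = 859681 + 2244512 = 3104193$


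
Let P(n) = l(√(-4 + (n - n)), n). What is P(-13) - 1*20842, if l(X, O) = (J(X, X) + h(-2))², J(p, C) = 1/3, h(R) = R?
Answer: -187553/9 ≈ -20839.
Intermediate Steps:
J(p, C) = ⅓
l(X, O) = 25/9 (l(X, O) = (⅓ - 2)² = (-5/3)² = 25/9)
P(n) = 25/9
P(-13) - 1*20842 = 25/9 - 1*20842 = 25/9 - 20842 = -187553/9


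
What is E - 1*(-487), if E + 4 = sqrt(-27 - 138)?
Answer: 483 + I*sqrt(165) ≈ 483.0 + 12.845*I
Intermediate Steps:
E = -4 + I*sqrt(165) (E = -4 + sqrt(-27 - 138) = -4 + sqrt(-165) = -4 + I*sqrt(165) ≈ -4.0 + 12.845*I)
E - 1*(-487) = (-4 + I*sqrt(165)) - 1*(-487) = (-4 + I*sqrt(165)) + 487 = 483 + I*sqrt(165)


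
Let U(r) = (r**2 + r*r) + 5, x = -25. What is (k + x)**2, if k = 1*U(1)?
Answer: 324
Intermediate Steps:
U(r) = 5 + 2*r**2 (U(r) = (r**2 + r**2) + 5 = 2*r**2 + 5 = 5 + 2*r**2)
k = 7 (k = 1*(5 + 2*1**2) = 1*(5 + 2*1) = 1*(5 + 2) = 1*7 = 7)
(k + x)**2 = (7 - 25)**2 = (-18)**2 = 324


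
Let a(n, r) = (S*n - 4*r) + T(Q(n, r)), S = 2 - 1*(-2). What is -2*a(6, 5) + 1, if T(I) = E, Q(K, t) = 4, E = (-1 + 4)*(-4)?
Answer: 17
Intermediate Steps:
E = -12 (E = 3*(-4) = -12)
T(I) = -12
S = 4 (S = 2 + 2 = 4)
a(n, r) = -12 - 4*r + 4*n (a(n, r) = (4*n - 4*r) - 12 = (-4*r + 4*n) - 12 = -12 - 4*r + 4*n)
-2*a(6, 5) + 1 = -2*(-12 - 4*5 + 4*6) + 1 = -2*(-12 - 20 + 24) + 1 = -2*(-8) + 1 = 16 + 1 = 17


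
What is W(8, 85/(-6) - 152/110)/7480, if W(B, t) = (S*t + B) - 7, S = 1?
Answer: -4801/2468400 ≈ -0.0019450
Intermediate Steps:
W(B, t) = -7 + B + t (W(B, t) = (1*t + B) - 7 = (t + B) - 7 = (B + t) - 7 = -7 + B + t)
W(8, 85/(-6) - 152/110)/7480 = (-7 + 8 + (85/(-6) - 152/110))/7480 = (-7 + 8 + (85*(-1/6) - 152*1/110))*(1/7480) = (-7 + 8 + (-85/6 - 76/55))*(1/7480) = (-7 + 8 - 5131/330)*(1/7480) = -4801/330*1/7480 = -4801/2468400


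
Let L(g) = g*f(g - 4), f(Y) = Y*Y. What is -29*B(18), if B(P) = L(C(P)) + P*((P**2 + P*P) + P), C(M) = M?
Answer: -449964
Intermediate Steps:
f(Y) = Y**2
L(g) = g*(-4 + g)**2 (L(g) = g*(g - 4)**2 = g*(-4 + g)**2)
B(P) = P*(-4 + P)**2 + P*(P + 2*P**2) (B(P) = P*(-4 + P)**2 + P*((P**2 + P*P) + P) = P*(-4 + P)**2 + P*((P**2 + P**2) + P) = P*(-4 + P)**2 + P*(2*P**2 + P) = P*(-4 + P)**2 + P*(P + 2*P**2))
-29*B(18) = -522*(16 - 7*18 + 3*18**2) = -522*(16 - 126 + 3*324) = -522*(16 - 126 + 972) = -522*862 = -29*15516 = -449964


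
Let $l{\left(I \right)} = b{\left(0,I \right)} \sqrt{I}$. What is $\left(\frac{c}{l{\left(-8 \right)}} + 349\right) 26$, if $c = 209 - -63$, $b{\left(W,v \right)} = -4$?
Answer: $9074 + 442 i \sqrt{2} \approx 9074.0 + 625.08 i$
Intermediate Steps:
$c = 272$ ($c = 209 + 63 = 272$)
$l{\left(I \right)} = - 4 \sqrt{I}$
$\left(\frac{c}{l{\left(-8 \right)}} + 349\right) 26 = \left(\frac{272}{\left(-4\right) \sqrt{-8}} + 349\right) 26 = \left(\frac{272}{\left(-4\right) 2 i \sqrt{2}} + 349\right) 26 = \left(\frac{272}{\left(-8\right) i \sqrt{2}} + 349\right) 26 = \left(272 \frac{i \sqrt{2}}{16} + 349\right) 26 = \left(17 i \sqrt{2} + 349\right) 26 = \left(349 + 17 i \sqrt{2}\right) 26 = 9074 + 442 i \sqrt{2}$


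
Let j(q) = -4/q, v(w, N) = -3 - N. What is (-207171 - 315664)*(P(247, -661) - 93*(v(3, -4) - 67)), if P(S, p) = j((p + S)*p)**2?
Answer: -60080722512234084010/18721627929 ≈ -3.2092e+9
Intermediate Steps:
P(S, p) = 16/(p**2*(S + p)**2) (P(S, p) = (-4*1/(p*(p + S)))**2 = (-4*1/(p*(S + p)))**2 = (-4/(p*(S + p)))**2 = 16/(p**2*(S + p)**2))
(-207171 - 315664)*(P(247, -661) - 93*(v(3, -4) - 67)) = (-207171 - 315664)*(16/((-661)**2*(247 - 661)**2) - 93*((-3 - 1*(-4)) - 67)) = -522835*(16*(1/436921)/(-414)**2 - 93*((-3 + 4) - 67)) = -522835*(16*(1/436921)*(1/171396) - 93*(1 - 67)) = -522835*(4/18721627929 - 93*(-66)) = -522835*(4/18721627929 + 6138) = -522835*114913352228206/18721627929 = -60080722512234084010/18721627929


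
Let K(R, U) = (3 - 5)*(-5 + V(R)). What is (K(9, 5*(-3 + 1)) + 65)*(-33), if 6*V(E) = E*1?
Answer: -2376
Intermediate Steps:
V(E) = E/6 (V(E) = (E*1)/6 = E/6)
K(R, U) = 10 - R/3 (K(R, U) = (3 - 5)*(-5 + R/6) = -2*(-5 + R/6) = 10 - R/3)
(K(9, 5*(-3 + 1)) + 65)*(-33) = ((10 - ⅓*9) + 65)*(-33) = ((10 - 3) + 65)*(-33) = (7 + 65)*(-33) = 72*(-33) = -2376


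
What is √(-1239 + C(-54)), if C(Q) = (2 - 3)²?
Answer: I*√1238 ≈ 35.185*I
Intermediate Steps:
C(Q) = 1 (C(Q) = (-1)² = 1)
√(-1239 + C(-54)) = √(-1239 + 1) = √(-1238) = I*√1238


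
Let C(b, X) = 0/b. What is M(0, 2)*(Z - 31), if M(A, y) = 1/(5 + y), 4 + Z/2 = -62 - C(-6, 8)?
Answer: -163/7 ≈ -23.286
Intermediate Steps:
C(b, X) = 0
Z = -132 (Z = -8 + 2*(-62 - 1*0) = -8 + 2*(-62 + 0) = -8 + 2*(-62) = -8 - 124 = -132)
M(0, 2)*(Z - 31) = (-132 - 31)/(5 + 2) = -163/7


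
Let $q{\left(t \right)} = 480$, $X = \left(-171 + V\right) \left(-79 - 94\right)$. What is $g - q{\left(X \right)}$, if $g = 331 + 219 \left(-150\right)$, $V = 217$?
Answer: $-32999$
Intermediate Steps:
$X = -7958$ ($X = \left(-171 + 217\right) \left(-79 - 94\right) = 46 \left(-173\right) = -7958$)
$g = -32519$ ($g = 331 - 32850 = -32519$)
$g - q{\left(X \right)} = -32519 - 480 = -32999$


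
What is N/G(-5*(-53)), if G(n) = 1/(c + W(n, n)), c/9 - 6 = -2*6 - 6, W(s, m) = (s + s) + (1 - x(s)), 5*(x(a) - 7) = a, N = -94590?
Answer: -34336170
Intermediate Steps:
x(a) = 7 + a/5
W(s, m) = -6 + 9*s/5 (W(s, m) = (s + s) + (1 - (7 + s/5)) = 2*s + (1 + (-7 - s/5)) = 2*s + (-6 - s/5) = -6 + 9*s/5)
c = -108 (c = 54 + 9*(-2*6 - 6) = 54 + 9*(-12 - 6) = 54 + 9*(-18) = 54 - 162 = -108)
G(n) = 1/(-114 + 9*n/5) (G(n) = 1/(-108 + (-6 + 9*n/5)) = 1/(-114 + 9*n/5))
N/G(-5*(-53)) = -94590/(5/(3*(-190 + 3*(-5*(-53))))) = -94590/(5/(3*(-190 + 3*265))) = -94590/(5/(3*(-190 + 795))) = -94590/((5/3)/605) = -94590/((5/3)*(1/605)) = -94590/1/363 = -94590*363 = -34336170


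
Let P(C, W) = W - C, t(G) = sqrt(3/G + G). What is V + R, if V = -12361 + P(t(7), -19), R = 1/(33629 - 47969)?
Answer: -177529201/14340 - 2*sqrt(91)/7 ≈ -12383.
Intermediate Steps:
t(G) = sqrt(G + 3/G)
R = -1/14340 (R = 1/(-14340) = -1/14340 ≈ -6.9735e-5)
V = -12380 - 2*sqrt(91)/7 (V = -12361 + (-19 - sqrt(7 + 3/7)) = -12361 + (-19 - sqrt(52/7)) = -12361 + (-19 - 2*sqrt(91)/7) = -12380 - 2*sqrt(91)/7 ≈ -12383.)
V + R = (-12380 - 2*sqrt(91)/7) - 1/14340 = -177529201/14340 - 2*sqrt(91)/7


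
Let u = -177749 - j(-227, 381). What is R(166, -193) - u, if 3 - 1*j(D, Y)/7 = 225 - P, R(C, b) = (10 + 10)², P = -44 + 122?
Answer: 177141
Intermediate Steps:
P = 78
R(C, b) = 400 (R(C, b) = 20² = 400)
j(D, Y) = -1008 (j(D, Y) = 21 - 7*(225 - 1*78) = 21 - 7*(225 - 78) = 21 - 7*147 = 21 - 1029 = -1008)
u = -176741 (u = -177749 - 1*(-1008) = -177749 + 1008 = -176741)
R(166, -193) - u = 400 - 1*(-176741) = 400 + 176741 = 177141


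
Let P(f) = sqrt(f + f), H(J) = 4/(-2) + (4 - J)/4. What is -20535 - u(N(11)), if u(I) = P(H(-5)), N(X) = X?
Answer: -20535 - sqrt(2)/2 ≈ -20536.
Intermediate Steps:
H(J) = -1 - J/4 (H(J) = 4*(-1/2) + (4 - J)*(1/4) = -2 + (1 - J/4) = -1 - J/4)
P(f) = sqrt(2)*sqrt(f) (P(f) = sqrt(2*f) = sqrt(2)*sqrt(f))
u(I) = sqrt(2)/2 (u(I) = sqrt(2)*sqrt(-1 - 1/4*(-5)) = sqrt(2)*sqrt(-1 + 5/4) = sqrt(2)*sqrt(1/4) = sqrt(2)*(1/2) = sqrt(2)/2)
-20535 - u(N(11)) = -20535 - sqrt(2)/2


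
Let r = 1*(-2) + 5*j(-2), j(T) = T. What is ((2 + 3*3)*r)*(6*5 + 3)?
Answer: -4356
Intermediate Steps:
r = -12 (r = 1*(-2) + 5*(-2) = -2 - 10 = -12)
((2 + 3*3)*r)*(6*5 + 3) = ((2 + 3*3)*(-12))*(6*5 + 3) = ((2 + 9)*(-12))*(30 + 3) = (11*(-12))*33 = -132*33 = -4356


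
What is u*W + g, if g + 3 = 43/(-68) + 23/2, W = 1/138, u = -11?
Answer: 36541/4692 ≈ 7.7879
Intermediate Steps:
W = 1/138 ≈ 0.0072464
g = 535/68 (g = -3 + (43/(-68) + 23/2) = -3 + (43*(-1/68) + 23*(1/2)) = -3 + (-43/68 + 23/2) = -3 + 739/68 = 535/68 ≈ 7.8676)
u*W + g = -11*1/138 + 535/68 = -11/138 + 535/68 = 36541/4692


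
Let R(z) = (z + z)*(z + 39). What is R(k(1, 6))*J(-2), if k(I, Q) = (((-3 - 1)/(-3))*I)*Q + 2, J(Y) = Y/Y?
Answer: 980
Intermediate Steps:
J(Y) = 1
k(I, Q) = 2 + 4*I*Q/3 (k(I, Q) = ((-4*(-⅓))*I)*Q + 2 = (4*I/3)*Q + 2 = 4*I*Q/3 + 2 = 2 + 4*I*Q/3)
R(z) = 2*z*(39 + z) (R(z) = (2*z)*(39 + z) = 2*z*(39 + z))
R(k(1, 6))*J(-2) = (2*(2 + (4/3)*1*6)*(39 + (2 + (4/3)*1*6)))*1 = (2*(2 + 8)*(39 + (2 + 8)))*1 = (2*10*(39 + 10))*1 = (2*10*49)*1 = 980*1 = 980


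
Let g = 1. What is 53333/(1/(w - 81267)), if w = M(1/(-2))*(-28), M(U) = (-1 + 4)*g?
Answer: -4338692883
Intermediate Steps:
M(U) = 3 (M(U) = (-1 + 4)*1 = 3*1 = 3)
w = -84 (w = 3*(-28) = -84)
53333/(1/(w - 81267)) = 53333/(1/(-84 - 81267)) = 53333/(1/(-81351)) = 53333/(-1/81351) = 53333*(-81351) = -4338692883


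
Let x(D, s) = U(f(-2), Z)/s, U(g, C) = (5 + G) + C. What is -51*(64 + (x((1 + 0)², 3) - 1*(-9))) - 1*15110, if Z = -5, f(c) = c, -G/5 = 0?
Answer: -18833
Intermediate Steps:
G = 0 (G = -5*0 = 0)
U(g, C) = 5 + C (U(g, C) = (5 + 0) + C = 5 + C)
x(D, s) = 0 (x(D, s) = (5 - 5)/s = 0/s = 0)
-51*(64 + (x((1 + 0)², 3) - 1*(-9))) - 1*15110 = -51*(64 + (0 - 1*(-9))) - 1*15110 = -51*(64 + (0 + 9)) - 15110 = -51*(64 + 9) - 15110 = -51*73 - 15110 = -3723 - 15110 = -18833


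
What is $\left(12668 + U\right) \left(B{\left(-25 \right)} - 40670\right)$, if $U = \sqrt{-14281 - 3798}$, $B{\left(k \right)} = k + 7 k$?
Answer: $-517741160 - 40870 i \sqrt{18079} \approx -5.1774 \cdot 10^{8} - 5.4953 \cdot 10^{6} i$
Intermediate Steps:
$B{\left(k \right)} = 8 k$
$U = i \sqrt{18079}$ ($U = \sqrt{-18079} = i \sqrt{18079} \approx 134.46 i$)
$\left(12668 + U\right) \left(B{\left(-25 \right)} - 40670\right) = \left(12668 + i \sqrt{18079}\right) \left(8 \left(-25\right) - 40670\right) = \left(12668 + i \sqrt{18079}\right) \left(-200 - 40670\right) = \left(12668 + i \sqrt{18079}\right) \left(-40870\right) = -517741160 - 40870 i \sqrt{18079}$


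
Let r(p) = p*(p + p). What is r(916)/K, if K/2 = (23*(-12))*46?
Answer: -104882/1587 ≈ -66.088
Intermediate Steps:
r(p) = 2*p**2 (r(p) = p*(2*p) = 2*p**2)
K = -25392 (K = 2*((23*(-12))*46) = 2*(-276*46) = 2*(-12696) = -25392)
r(916)/K = (2*916**2)/(-25392) = (2*839056)*(-1/25392) = 1678112*(-1/25392) = -104882/1587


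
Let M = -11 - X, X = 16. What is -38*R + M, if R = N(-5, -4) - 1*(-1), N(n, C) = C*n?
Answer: -825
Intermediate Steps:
R = 21 (R = -4*(-5) - 1*(-1) = 20 + 1 = 21)
M = -27 (M = -11 - 1*16 = -11 - 16 = -27)
-38*R + M = -38*21 - 27 = -798 - 27 = -825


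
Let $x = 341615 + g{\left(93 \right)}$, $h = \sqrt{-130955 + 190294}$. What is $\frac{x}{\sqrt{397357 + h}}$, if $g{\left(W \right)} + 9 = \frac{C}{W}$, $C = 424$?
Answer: $\frac{31769782}{93 \sqrt{397357 + 7 \sqrt{1211}}} \approx 541.76$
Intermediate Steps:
$g{\left(W \right)} = -9 + \frac{424}{W}$
$h = 7 \sqrt{1211}$ ($h = \sqrt{59339} = 7 \sqrt{1211} \approx 243.6$)
$x = \frac{31769782}{93}$ ($x = 341615 - \left(9 - \frac{424}{93}\right) = 341615 + \left(-9 + 424 \cdot \frac{1}{93}\right) = 341615 + \left(-9 + \frac{424}{93}\right) = 341615 - \frac{413}{93} = \frac{31769782}{93} \approx 3.4161 \cdot 10^{5}$)
$\frac{x}{\sqrt{397357 + h}} = \frac{31769782}{93 \sqrt{397357 + 7 \sqrt{1211}}}$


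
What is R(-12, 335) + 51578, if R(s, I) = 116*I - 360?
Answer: 90078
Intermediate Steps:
R(s, I) = -360 + 116*I
R(-12, 335) + 51578 = (-360 + 116*335) + 51578 = (-360 + 38860) + 51578 = 38500 + 51578 = 90078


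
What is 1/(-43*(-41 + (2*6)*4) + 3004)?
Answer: 1/2703 ≈ 0.00036996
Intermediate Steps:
1/(-43*(-41 + (2*6)*4) + 3004) = 1/(-43*(-41 + 12*4) + 3004) = 1/(-43*(-41 + 48) + 3004) = 1/(-43*7 + 3004) = 1/(-301 + 3004) = 1/2703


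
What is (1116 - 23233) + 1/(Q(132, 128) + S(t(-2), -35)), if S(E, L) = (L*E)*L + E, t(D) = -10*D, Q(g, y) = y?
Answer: -545139815/24648 ≈ -22117.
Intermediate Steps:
S(E, L) = E + E*L² (S(E, L) = (E*L)*L + E = E*L² + E = E + E*L²)
(1116 - 23233) + 1/(Q(132, 128) + S(t(-2), -35)) = (1116 - 23233) + 1/(128 + (-10*(-2))*(1 + (-35)²)) = -22117 + 1/(128 + 20*(1 + 1225)) = -22117 + 1/(128 + 20*1226) = -22117 + 1/(128 + 24520) = -22117 + 1/24648 = -545139815/24648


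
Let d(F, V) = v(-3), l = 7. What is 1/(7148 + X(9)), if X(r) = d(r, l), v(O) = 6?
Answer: 1/7154 ≈ 0.00013978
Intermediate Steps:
d(F, V) = 6
X(r) = 6
1/(7148 + X(9)) = 1/(7148 + 6) = 1/7154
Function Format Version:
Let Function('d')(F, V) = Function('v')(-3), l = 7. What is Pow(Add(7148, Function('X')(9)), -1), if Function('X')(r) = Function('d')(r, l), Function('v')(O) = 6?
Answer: Rational(1, 7154) ≈ 0.00013978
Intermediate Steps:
Function('d')(F, V) = 6
Function('X')(r) = 6
Pow(Add(7148, Function('X')(9)), -1) = Pow(Add(7148, 6), -1) = Pow(7154, -1) = Rational(1, 7154)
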